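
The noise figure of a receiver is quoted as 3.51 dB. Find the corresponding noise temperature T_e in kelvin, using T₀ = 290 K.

F = 10^(3.51/10) = 2.24388
T_e = (F − 1)·T₀ = (2.24388 − 1) × 290 = 361 K

361 K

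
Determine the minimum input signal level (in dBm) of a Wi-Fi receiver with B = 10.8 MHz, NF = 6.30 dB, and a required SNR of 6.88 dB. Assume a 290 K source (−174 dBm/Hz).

Sensitivity = −174 + 10 log₁₀(B) + NF + SNR_min
= −174 + 70.33 + 6.30 + 6.88
= −90.49 dBm → −90.5 dBm

−90.5 dBm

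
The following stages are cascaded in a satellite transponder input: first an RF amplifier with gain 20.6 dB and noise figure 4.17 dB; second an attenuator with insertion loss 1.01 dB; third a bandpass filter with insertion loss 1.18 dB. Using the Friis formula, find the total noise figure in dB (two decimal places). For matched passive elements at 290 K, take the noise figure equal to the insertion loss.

4.18 dB

Convert to linear (a loss of L dB is a gain of −L dB): F_i = 10^(NF_i/10), G_i = 10^(G_i,dB/10)
  Stage 1: F_1 = 10^(4.17/10) = 2.612, G_1 = 10^(20.6/10) = 114.8
  Stage 2: F_2 = 10^(1.01/10) = 1.262, G_2 = 10^(−1.01/10) = 0.7925
  Stage 3: F_3 = 10^(1.18/10) = 1.312, G_3 = 10^(−1.18/10) = 0.7621
Friis cascade:
  F = 2.612 + (1.262 − 1)/114.8 + (1.312 − 1)/90.99 = 2.618
NF = 10 log₁₀(2.618) = 4.18 dB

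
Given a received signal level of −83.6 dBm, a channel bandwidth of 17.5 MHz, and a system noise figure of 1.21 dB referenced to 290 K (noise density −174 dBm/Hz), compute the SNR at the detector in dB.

16.8 dB

Noise floor: N = −174 + 10 log₁₀(B) + NF
10 log₁₀(1.75×10⁷) = 72.43 dB
N = −174 + 72.43 + 1.21 = −100.36 dBm
SNR = P_sig − N = −83.6 − (−100.36) = 16.76 dB → 16.8 dB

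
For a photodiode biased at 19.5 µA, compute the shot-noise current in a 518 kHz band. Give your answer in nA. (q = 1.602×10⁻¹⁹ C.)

1.80 nA

I_n = √(2qI·B)
2qI·B = 2 × 1.602×10⁻¹⁹ × 1.95×10⁻⁵ × 5.18×10⁵ = 3.24×10⁻¹⁸ A²
I_n = √(3.24×10⁻¹⁸) = 1.80×10⁻⁹ A = 1.80 nA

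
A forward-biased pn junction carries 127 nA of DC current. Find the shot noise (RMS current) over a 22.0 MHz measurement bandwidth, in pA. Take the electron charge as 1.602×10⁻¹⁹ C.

I_n = √(2qI·B)
2qI·B = 2 × 1.602×10⁻¹⁹ × 1.27×10⁻⁷ × 2.20×10⁷ = 8.95×10⁻¹⁹ A²
I_n = √(8.95×10⁻¹⁹) = 9.46×10⁻¹⁰ A = 946 pA

946 pA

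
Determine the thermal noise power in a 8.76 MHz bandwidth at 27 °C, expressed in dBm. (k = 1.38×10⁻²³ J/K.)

−104.4 dBm

T = 27 °C + 273.15 = 300.15 K
P_n = kTB = 1.38×10⁻²³ × 300.15 × 8.76×10⁶ = 3.63×10⁻¹⁴ W
In dBm: 10 log₁₀(3.63×10⁻¹⁴ / 10⁻³) = −104.4 dBm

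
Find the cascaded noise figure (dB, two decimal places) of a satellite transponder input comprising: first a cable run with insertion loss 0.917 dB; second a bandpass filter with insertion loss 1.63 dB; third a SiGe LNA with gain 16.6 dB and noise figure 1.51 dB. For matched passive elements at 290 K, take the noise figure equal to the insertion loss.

Convert to linear (a loss of L dB is a gain of −L dB): F_i = 10^(NF_i/10), G_i = 10^(G_i,dB/10)
  Stage 1: F_1 = 10^(0.917/10) = 1.235, G_1 = 10^(−0.917/10) = 0.8097
  Stage 2: F_2 = 10^(1.63/10) = 1.455, G_2 = 10^(−1.63/10) = 0.6871
  Stage 3: F_3 = 10^(1.51/10) = 1.416, G_3 = 10^(16.6/10) = 45.71
Friis cascade:
  F = 1.235 + (1.455 − 1)/0.8097 + (1.416 − 1)/0.5563 = 2.545
NF = 10 log₁₀(2.545) = 4.06 dB

4.06 dB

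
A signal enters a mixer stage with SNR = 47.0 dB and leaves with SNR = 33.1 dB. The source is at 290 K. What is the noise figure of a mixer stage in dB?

13.9 dB

NF (dB) = SNR_in(dB) − SNR_out(dB) when the source is at T₀
NF = 47.0 − 33.1 = 13.9 dB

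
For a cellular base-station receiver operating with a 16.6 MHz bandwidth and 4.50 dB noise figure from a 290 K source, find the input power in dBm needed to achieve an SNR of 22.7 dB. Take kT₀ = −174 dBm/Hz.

−74.6 dBm

Sensitivity = −174 + 10 log₁₀(B) + NF + SNR_min
= −174 + 72.2 + 4.50 + 22.7
= −74.60 dBm → −74.6 dBm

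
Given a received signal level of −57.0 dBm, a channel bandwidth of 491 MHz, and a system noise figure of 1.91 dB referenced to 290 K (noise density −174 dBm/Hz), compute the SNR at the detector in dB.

Noise floor: N = −174 + 10 log₁₀(B) + NF
10 log₁₀(4.91×10⁸) = 86.91 dB
N = −174 + 86.91 + 1.91 = −85.18 dBm
SNR = P_sig − N = −57.0 − (−85.18) = 28.18 dB → 28.2 dB

28.2 dB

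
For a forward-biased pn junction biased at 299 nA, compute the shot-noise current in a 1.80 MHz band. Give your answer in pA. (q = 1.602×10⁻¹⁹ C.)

415 pA

I_n = √(2qI·B)
2qI·B = 2 × 1.602×10⁻¹⁹ × 2.99×10⁻⁷ × 1.80×10⁶ = 1.72×10⁻¹⁹ A²
I_n = √(1.72×10⁻¹⁹) = 4.15×10⁻¹⁰ A = 415 pA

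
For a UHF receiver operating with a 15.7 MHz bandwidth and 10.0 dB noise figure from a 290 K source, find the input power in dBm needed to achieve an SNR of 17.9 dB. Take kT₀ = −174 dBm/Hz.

Sensitivity = −174 + 10 log₁₀(B) + NF + SNR_min
= −174 + 71.96 + 10.0 + 17.9
= −74.14 dBm → −74.1 dBm

−74.1 dBm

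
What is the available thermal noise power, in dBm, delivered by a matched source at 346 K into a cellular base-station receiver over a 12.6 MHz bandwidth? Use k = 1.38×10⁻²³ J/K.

P_n = kTB = 1.38×10⁻²³ × 346 × 1.26×10⁷ = 6.02×10⁻¹⁴ W
In dBm: 10 log₁₀(6.02×10⁻¹⁴ / 10⁻³) = −102.2 dBm

−102.2 dBm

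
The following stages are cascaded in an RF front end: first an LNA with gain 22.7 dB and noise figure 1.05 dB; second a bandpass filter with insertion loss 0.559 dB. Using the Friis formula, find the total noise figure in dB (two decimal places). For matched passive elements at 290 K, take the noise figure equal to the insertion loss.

1.05 dB

Convert to linear (a loss of L dB is a gain of −L dB): F_i = 10^(NF_i/10), G_i = 10^(G_i,dB/10)
  Stage 1: F_1 = 10^(1.05/10) = 1.274, G_1 = 10^(22.7/10) = 186.2
  Stage 2: F_2 = 10^(0.559/10) = 1.137, G_2 = 10^(−0.559/10) = 0.8792
Friis cascade:
  F = 1.274 + (1.137 − 1)/186.2 = 1.274
NF = 10 log₁₀(1.274) = 1.05 dB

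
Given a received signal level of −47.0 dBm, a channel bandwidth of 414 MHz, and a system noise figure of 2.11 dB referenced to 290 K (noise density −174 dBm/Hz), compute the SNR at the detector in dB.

38.7 dB

Noise floor: N = −174 + 10 log₁₀(B) + NF
10 log₁₀(4.14×10⁸) = 86.17 dB
N = −174 + 86.17 + 2.11 = −85.72 dBm
SNR = P_sig − N = −47.0 − (−85.72) = 38.72 dB → 38.7 dB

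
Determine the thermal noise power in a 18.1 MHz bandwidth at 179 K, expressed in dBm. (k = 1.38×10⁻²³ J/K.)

−103.5 dBm

P_n = kTB = 1.38×10⁻²³ × 179 × 1.81×10⁷ = 4.47×10⁻¹⁴ W
In dBm: 10 log₁₀(4.47×10⁻¹⁴ / 10⁻³) = −103.5 dBm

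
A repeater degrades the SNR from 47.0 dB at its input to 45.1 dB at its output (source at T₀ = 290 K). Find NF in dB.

1.9 dB

NF (dB) = SNR_in(dB) − SNR_out(dB) when the source is at T₀
NF = 47.0 − 45.1 = 1.9 dB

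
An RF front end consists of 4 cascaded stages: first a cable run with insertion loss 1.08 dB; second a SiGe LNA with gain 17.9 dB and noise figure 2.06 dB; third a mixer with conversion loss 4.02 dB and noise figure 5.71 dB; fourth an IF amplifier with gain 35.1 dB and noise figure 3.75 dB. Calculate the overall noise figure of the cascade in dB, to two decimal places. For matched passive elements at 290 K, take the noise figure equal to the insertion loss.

Convert to linear (a loss of L dB is a gain of −L dB): F_i = 10^(NF_i/10), G_i = 10^(G_i,dB/10)
  Stage 1: F_1 = 10^(1.08/10) = 1.282, G_1 = 10^(−1.08/10) = 0.7798
  Stage 2: F_2 = 10^(2.06/10) = 1.607, G_2 = 10^(17.9/10) = 61.66
  Stage 3: F_3 = 10^(5.71/10) = 3.724, G_3 = 10^(−4.02/10) = 0.3963
  Stage 4: F_4 = 10^(3.75/10) = 2.371, G_4 = 10^(35.1/10) = 3236
Friis cascade:
  F = 1.282 + (1.607 − 1)/0.7798 + (3.724 − 1)/48.08 + (2.371 − 1)/19.05 = 2.189
NF = 10 log₁₀(2.189) = 3.40 dB

3.40 dB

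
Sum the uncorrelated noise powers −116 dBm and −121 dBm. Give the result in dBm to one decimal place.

−114.8 dBm

Convert to linear, add, convert back:
P₁ = 2.51×10⁻¹⁵ W, P₂ = 7.94×10⁻¹⁶ W
P_tot = 3.31×10⁻¹⁵ W → 10 log₁₀(P_tot / 10⁻³) = −114.8 dBm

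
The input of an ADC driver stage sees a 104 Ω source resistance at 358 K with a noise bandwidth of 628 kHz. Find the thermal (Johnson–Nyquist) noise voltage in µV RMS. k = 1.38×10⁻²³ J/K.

V_n = √(4kTRB)
4kTRB = 4 × 1.38×10⁻²³ × 358 × 1.04×10² × 6.28×10⁵ = 1.29×10⁻¹² V²
V_n = √(1.29×10⁻¹²) = 1.14×10⁻⁶ V = 1.14 µV

1.14 µV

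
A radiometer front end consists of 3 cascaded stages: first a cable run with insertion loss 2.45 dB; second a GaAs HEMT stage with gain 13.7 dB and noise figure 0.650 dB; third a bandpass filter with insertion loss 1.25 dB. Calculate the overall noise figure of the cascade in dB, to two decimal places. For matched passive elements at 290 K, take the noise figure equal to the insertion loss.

Convert to linear (a loss of L dB is a gain of −L dB): F_i = 10^(NF_i/10), G_i = 10^(G_i,dB/10)
  Stage 1: F_1 = 10^(2.45/10) = 1.758, G_1 = 10^(−2.45/10) = 0.5689
  Stage 2: F_2 = 10^(0.650/10) = 1.161, G_2 = 10^(13.7/10) = 23.44
  Stage 3: F_3 = 10^(1.25/10) = 1.334, G_3 = 10^(−1.25/10) = 0.7499
Friis cascade:
  F = 1.758 + (1.161 − 1)/0.5689 + (1.334 − 1)/13.34 = 2.067
NF = 10 log₁₀(2.067) = 3.15 dB

3.15 dB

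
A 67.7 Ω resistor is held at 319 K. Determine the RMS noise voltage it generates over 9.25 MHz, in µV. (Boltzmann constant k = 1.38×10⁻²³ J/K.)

V_n = √(4kTRB)
4kTRB = 4 × 1.38×10⁻²³ × 319 × 6.77×10¹ × 9.25×10⁶ = 1.10×10⁻¹¹ V²
V_n = √(1.10×10⁻¹¹) = 3.32×10⁻⁶ V = 3.32 µV

3.32 µV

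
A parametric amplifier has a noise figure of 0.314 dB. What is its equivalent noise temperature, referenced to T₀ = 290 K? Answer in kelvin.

F = 10^(0.314/10) = 1.07498
T_e = (F − 1)·T₀ = (1.07498 − 1) × 290 = 21.7 K

21.7 K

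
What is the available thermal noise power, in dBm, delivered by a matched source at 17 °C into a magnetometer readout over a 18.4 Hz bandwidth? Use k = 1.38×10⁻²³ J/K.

−161.3 dBm

T = 17 °C + 273.15 = 290.15 K
P_n = kTB = 1.38×10⁻²³ × 290.15 × 1.84×10¹ = 7.37×10⁻²⁰ W
In dBm: 10 log₁₀(7.37×10⁻²⁰ / 10⁻³) = −161.3 dBm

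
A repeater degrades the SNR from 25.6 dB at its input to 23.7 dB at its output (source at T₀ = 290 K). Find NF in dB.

NF (dB) = SNR_in(dB) − SNR_out(dB) when the source is at T₀
NF = 25.6 − 23.7 = 1.9 dB

1.9 dB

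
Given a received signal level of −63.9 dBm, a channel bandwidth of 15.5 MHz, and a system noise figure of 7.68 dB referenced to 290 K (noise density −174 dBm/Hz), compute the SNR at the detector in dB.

30.5 dB

Noise floor: N = −174 + 10 log₁₀(B) + NF
10 log₁₀(1.55×10⁷) = 71.9 dB
N = −174 + 71.9 + 7.68 = −94.42 dBm
SNR = P_sig − N = −63.9 − (−94.42) = 30.52 dB → 30.5 dB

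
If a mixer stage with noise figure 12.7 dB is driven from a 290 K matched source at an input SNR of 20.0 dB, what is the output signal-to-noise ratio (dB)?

7.3 dB

By definition F = SNR_in/SNR_out, so in dB: SNR_out = SNR_in − NF
SNR_out = 20.0 − 12.7 = 7.3 dB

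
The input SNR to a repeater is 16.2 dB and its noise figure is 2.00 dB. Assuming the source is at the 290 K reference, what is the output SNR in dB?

14.20 dB

By definition F = SNR_in/SNR_out, so in dB: SNR_out = SNR_in − NF
SNR_out = 16.2 − 2.00 = 14.20 dB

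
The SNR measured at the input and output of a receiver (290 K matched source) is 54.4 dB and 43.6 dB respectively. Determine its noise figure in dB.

NF (dB) = SNR_in(dB) − SNR_out(dB) when the source is at T₀
NF = 54.4 − 43.6 = 10.8 dB

10.8 dB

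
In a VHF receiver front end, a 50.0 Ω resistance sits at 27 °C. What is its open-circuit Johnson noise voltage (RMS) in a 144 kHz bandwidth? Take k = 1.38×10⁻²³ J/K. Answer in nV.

345 nV

T = 27 °C + 273.15 = 300.15 K
V_n = √(4kTRB)
4kTRB = 4 × 1.38×10⁻²³ × 300.15 × 5.00×10¹ × 1.44×10⁵ = 1.19×10⁻¹³ V²
V_n = √(1.19×10⁻¹³) = 3.45×10⁻⁷ V = 345 nV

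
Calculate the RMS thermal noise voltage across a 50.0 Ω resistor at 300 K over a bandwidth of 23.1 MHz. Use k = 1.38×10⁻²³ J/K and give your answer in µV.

V_n = √(4kTRB)
4kTRB = 4 × 1.38×10⁻²³ × 300 × 5.00×10¹ × 2.31×10⁷ = 1.91×10⁻¹¹ V²
V_n = √(1.91×10⁻¹¹) = 4.37×10⁻⁶ V = 4.37 µV

4.37 µV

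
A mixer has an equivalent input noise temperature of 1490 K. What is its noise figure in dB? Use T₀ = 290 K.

F = 1 + T_e/T₀ = 1 + 1490/290 = 6.13793
NF = 10 log₁₀(6.13793) = 7.88 dB

7.88 dB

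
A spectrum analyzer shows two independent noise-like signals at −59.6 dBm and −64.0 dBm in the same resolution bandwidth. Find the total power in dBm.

Convert to linear, add, convert back:
P₁ = 1.10×10⁻⁹ W, P₂ = 3.98×10⁻¹⁰ W
P_tot = 1.49×10⁻⁹ W → 10 log₁₀(P_tot / 10⁻³) = −58.3 dBm

−58.3 dBm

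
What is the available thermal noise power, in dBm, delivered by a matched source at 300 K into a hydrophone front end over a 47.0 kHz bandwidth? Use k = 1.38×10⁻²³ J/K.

P_n = kTB = 1.38×10⁻²³ × 300 × 4.70×10⁴ = 1.95×10⁻¹⁶ W
In dBm: 10 log₁₀(1.95×10⁻¹⁶ / 10⁻³) = −127.1 dBm

−127.1 dBm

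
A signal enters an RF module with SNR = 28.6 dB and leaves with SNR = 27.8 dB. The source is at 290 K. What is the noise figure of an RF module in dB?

NF (dB) = SNR_in(dB) − SNR_out(dB) when the source is at T₀
NF = 28.6 − 27.8 = 0.8 dB

0.8 dB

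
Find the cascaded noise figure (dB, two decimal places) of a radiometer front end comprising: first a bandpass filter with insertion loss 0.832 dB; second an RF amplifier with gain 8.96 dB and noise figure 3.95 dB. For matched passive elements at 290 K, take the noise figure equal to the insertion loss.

Convert to linear (a loss of L dB is a gain of −L dB): F_i = 10^(NF_i/10), G_i = 10^(G_i,dB/10)
  Stage 1: F_1 = 10^(0.832/10) = 1.211, G_1 = 10^(−0.832/10) = 0.8257
  Stage 2: F_2 = 10^(3.95/10) = 2.483, G_2 = 10^(8.96/10) = 7.870
Friis cascade:
  F = 1.211 + (2.483 − 1)/0.8257 = 3.007
NF = 10 log₁₀(3.007) = 4.78 dB

4.78 dB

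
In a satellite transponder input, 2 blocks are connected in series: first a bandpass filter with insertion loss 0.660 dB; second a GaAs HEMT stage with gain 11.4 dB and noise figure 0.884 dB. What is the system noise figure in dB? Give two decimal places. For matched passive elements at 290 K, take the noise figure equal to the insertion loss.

Convert to linear (a loss of L dB is a gain of −L dB): F_i = 10^(NF_i/10), G_i = 10^(G_i,dB/10)
  Stage 1: F_1 = 10^(0.660/10) = 1.164, G_1 = 10^(−0.660/10) = 0.8590
  Stage 2: F_2 = 10^(0.884/10) = 1.226, G_2 = 10^(11.4/10) = 13.80
Friis cascade:
  F = 1.164 + (1.226 − 1)/0.8590 = 1.427
NF = 10 log₁₀(1.427) = 1.54 dB

1.54 dB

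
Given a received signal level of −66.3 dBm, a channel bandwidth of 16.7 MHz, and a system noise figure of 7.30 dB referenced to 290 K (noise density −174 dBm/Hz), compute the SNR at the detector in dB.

28.2 dB

Noise floor: N = −174 + 10 log₁₀(B) + NF
10 log₁₀(1.67×10⁷) = 72.23 dB
N = −174 + 72.23 + 7.30 = −94.47 dBm
SNR = P_sig − N = −66.3 − (−94.47) = 28.17 dB → 28.2 dB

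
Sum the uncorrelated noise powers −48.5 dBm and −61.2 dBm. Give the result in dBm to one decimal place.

−48.3 dBm

Convert to linear, add, convert back:
P₁ = 1.41×10⁻⁸ W, P₂ = 7.59×10⁻¹⁰ W
P_tot = 1.49×10⁻⁸ W → 10 log₁₀(P_tot / 10⁻³) = −48.3 dBm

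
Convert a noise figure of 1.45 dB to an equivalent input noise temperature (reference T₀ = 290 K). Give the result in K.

F = 10^(1.45/10) = 1.39637
T_e = (F − 1)·T₀ = (1.39637 − 1) × 290 = 115 K

115 K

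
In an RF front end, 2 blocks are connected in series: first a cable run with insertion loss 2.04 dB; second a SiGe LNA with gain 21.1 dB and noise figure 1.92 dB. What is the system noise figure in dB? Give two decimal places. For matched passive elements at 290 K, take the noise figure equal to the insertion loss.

3.96 dB

Convert to linear (a loss of L dB is a gain of −L dB): F_i = 10^(NF_i/10), G_i = 10^(G_i,dB/10)
  Stage 1: F_1 = 10^(2.04/10) = 1.600, G_1 = 10^(−2.04/10) = 0.6252
  Stage 2: F_2 = 10^(1.92/10) = 1.556, G_2 = 10^(21.1/10) = 128.8
Friis cascade:
  F = 1.600 + (1.556 − 1)/0.6252 = 2.489
NF = 10 log₁₀(2.489) = 3.96 dB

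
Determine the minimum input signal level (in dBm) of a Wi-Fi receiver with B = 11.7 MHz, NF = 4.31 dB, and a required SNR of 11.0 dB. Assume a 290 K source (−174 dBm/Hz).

Sensitivity = −174 + 10 log₁₀(B) + NF + SNR_min
= −174 + 70.68 + 4.31 + 11.0
= −88.01 dBm → −88.0 dBm

−88.0 dBm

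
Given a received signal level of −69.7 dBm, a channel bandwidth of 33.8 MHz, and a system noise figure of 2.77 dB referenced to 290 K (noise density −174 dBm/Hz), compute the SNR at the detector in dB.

Noise floor: N = −174 + 10 log₁₀(B) + NF
10 log₁₀(3.38×10⁷) = 75.29 dB
N = −174 + 75.29 + 2.77 = −95.94 dBm
SNR = P_sig − N = −69.7 − (−95.94) = 26.24 dB → 26.2 dB

26.2 dB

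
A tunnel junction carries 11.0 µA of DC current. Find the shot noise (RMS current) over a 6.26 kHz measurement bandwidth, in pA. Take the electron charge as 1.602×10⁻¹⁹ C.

149 pA

I_n = √(2qI·B)
2qI·B = 2 × 1.602×10⁻¹⁹ × 1.10×10⁻⁵ × 6.26×10³ = 2.21×10⁻²⁰ A²
I_n = √(2.21×10⁻²⁰) = 1.49×10⁻¹⁰ A = 149 pA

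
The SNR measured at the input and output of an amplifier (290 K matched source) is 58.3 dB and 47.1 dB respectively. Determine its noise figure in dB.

NF (dB) = SNR_in(dB) − SNR_out(dB) when the source is at T₀
NF = 58.3 − 47.1 = 11.2 dB

11.2 dB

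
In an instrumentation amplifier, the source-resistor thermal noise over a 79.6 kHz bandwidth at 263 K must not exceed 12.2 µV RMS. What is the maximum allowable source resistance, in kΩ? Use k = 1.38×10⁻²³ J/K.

129 kΩ

Johnson–Nyquist: V_n = √(4kTRB) ⇒ R = V_n² / (4kTB)
4kTB = 4 × 1.38×10⁻²³ × 263 × 7.96×10⁴ = 1.16×10⁻¹⁵
R = (1.22×10⁻⁵)² / 1.16×10⁻¹⁵ = 1.29×10⁵ Ω = 129 kΩ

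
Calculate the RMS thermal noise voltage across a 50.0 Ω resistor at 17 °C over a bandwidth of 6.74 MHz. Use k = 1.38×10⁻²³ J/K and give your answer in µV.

2.32 µV

T = 17 °C + 273.15 = 290.15 K
V_n = √(4kTRB)
4kTRB = 4 × 1.38×10⁻²³ × 290.15 × 5.00×10¹ × 6.74×10⁶ = 5.40×10⁻¹² V²
V_n = √(5.40×10⁻¹²) = 2.32×10⁻⁶ V = 2.32 µV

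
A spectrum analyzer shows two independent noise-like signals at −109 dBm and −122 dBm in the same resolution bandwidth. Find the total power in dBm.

−108.8 dBm

Convert to linear, add, convert back:
P₁ = 1.26×10⁻¹⁴ W, P₂ = 6.31×10⁻¹⁶ W
P_tot = 1.32×10⁻¹⁴ W → 10 log₁₀(P_tot / 10⁻³) = −108.8 dBm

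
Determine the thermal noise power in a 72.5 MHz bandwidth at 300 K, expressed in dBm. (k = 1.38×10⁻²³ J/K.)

−95.2 dBm

P_n = kTB = 1.38×10⁻²³ × 300 × 7.25×10⁷ = 3.00×10⁻¹³ W
In dBm: 10 log₁₀(3.00×10⁻¹³ / 10⁻³) = −95.2 dBm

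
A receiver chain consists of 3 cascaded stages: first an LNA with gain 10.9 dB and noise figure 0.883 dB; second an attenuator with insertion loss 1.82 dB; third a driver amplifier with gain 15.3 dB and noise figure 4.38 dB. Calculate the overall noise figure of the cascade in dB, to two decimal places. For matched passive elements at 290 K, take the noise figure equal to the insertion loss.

Convert to linear (a loss of L dB is a gain of −L dB): F_i = 10^(NF_i/10), G_i = 10^(G_i,dB/10)
  Stage 1: F_1 = 10^(0.883/10) = 1.225, G_1 = 10^(10.9/10) = 12.30
  Stage 2: F_2 = 10^(1.82/10) = 1.521, G_2 = 10^(−1.82/10) = 0.6577
  Stage 3: F_3 = 10^(4.38/10) = 2.742, G_3 = 10^(15.3/10) = 33.88
Friis cascade:
  F = 1.225 + (1.521 − 1)/12.30 + (2.742 − 1)/8.091 = 1.483
NF = 10 log₁₀(1.483) = 1.71 dB

1.71 dB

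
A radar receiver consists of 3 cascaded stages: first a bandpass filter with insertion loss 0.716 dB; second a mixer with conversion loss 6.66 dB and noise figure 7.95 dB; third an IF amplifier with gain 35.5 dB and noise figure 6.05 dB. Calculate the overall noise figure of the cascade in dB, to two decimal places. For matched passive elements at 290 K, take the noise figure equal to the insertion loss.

13.78 dB

Convert to linear (a loss of L dB is a gain of −L dB): F_i = 10^(NF_i/10), G_i = 10^(G_i,dB/10)
  Stage 1: F_1 = 10^(0.716/10) = 1.179, G_1 = 10^(−0.716/10) = 0.8480
  Stage 2: F_2 = 10^(7.95/10) = 6.237, G_2 = 10^(−6.66/10) = 0.2158
  Stage 3: F_3 = 10^(6.05/10) = 4.027, G_3 = 10^(35.5/10) = 3548
Friis cascade:
  F = 1.179 + (6.237 − 1)/0.8480 + (4.027 − 1)/0.1830 = 23.90
NF = 10 log₁₀(23.90) = 13.78 dB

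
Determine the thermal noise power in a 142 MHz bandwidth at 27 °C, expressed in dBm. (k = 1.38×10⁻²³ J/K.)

−92.3 dBm

T = 27 °C + 273.15 = 300.15 K
P_n = kTB = 1.38×10⁻²³ × 300.15 × 1.42×10⁸ = 5.88×10⁻¹³ W
In dBm: 10 log₁₀(5.88×10⁻¹³ / 10⁻³) = −92.3 dBm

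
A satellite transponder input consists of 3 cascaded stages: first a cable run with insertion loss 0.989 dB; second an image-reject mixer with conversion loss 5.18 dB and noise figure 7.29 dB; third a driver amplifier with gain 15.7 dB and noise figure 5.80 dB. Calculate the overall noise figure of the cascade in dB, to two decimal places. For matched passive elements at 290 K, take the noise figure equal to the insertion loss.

12.63 dB

Convert to linear (a loss of L dB is a gain of −L dB): F_i = 10^(NF_i/10), G_i = 10^(G_i,dB/10)
  Stage 1: F_1 = 10^(0.989/10) = 1.256, G_1 = 10^(−0.989/10) = 0.7963
  Stage 2: F_2 = 10^(7.29/10) = 5.358, G_2 = 10^(−5.18/10) = 0.3034
  Stage 3: F_3 = 10^(5.80/10) = 3.802, G_3 = 10^(15.7/10) = 37.15
Friis cascade:
  F = 1.256 + (5.358 − 1)/0.7963 + (3.802 − 1)/0.2416 = 18.33
NF = 10 log₁₀(18.33) = 12.63 dB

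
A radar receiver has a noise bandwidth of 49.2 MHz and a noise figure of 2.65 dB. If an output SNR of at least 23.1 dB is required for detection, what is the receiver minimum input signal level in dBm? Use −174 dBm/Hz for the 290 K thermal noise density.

Sensitivity = −174 + 10 log₁₀(B) + NF + SNR_min
= −174 + 76.92 + 2.65 + 23.1
= −71.33 dBm → −71.3 dBm

−71.3 dBm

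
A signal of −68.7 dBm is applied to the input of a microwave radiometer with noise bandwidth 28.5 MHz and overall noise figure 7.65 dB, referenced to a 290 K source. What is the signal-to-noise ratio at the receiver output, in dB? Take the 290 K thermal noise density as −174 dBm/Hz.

23.1 dB

Noise floor: N = −174 + 10 log₁₀(B) + NF
10 log₁₀(2.85×10⁷) = 74.55 dB
N = −174 + 74.55 + 7.65 = −91.80 dBm
SNR = P_sig − N = −68.7 − (−91.80) = 23.10 dB → 23.1 dB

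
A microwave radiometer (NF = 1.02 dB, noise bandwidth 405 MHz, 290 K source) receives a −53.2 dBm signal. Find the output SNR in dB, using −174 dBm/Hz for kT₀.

Noise floor: N = −174 + 10 log₁₀(B) + NF
10 log₁₀(4.05×10⁸) = 86.07 dB
N = −174 + 86.07 + 1.02 = −86.91 dBm
SNR = P_sig − N = −53.2 − (−86.91) = 33.71 dB → 33.7 dB

33.7 dB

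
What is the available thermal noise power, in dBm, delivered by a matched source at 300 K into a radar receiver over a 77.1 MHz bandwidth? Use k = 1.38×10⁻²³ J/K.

P_n = kTB = 1.38×10⁻²³ × 300 × 7.71×10⁷ = 3.19×10⁻¹³ W
In dBm: 10 log₁₀(3.19×10⁻¹³ / 10⁻³) = −95.0 dBm

−95.0 dBm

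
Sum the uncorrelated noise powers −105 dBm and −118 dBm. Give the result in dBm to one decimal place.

Convert to linear, add, convert back:
P₁ = 3.16×10⁻¹⁴ W, P₂ = 1.58×10⁻¹⁵ W
P_tot = 3.32×10⁻¹⁴ W → 10 log₁₀(P_tot / 10⁻³) = −104.8 dBm

−104.8 dBm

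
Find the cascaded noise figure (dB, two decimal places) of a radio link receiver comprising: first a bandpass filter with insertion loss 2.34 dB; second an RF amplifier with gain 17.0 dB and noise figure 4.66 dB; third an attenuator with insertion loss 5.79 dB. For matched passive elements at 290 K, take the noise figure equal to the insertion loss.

Convert to linear (a loss of L dB is a gain of −L dB): F_i = 10^(NF_i/10), G_i = 10^(G_i,dB/10)
  Stage 1: F_1 = 10^(2.34/10) = 1.714, G_1 = 10^(−2.34/10) = 0.5834
  Stage 2: F_2 = 10^(4.66/10) = 2.924, G_2 = 10^(17.0/10) = 50.12
  Stage 3: F_3 = 10^(5.79/10) = 3.793, G_3 = 10^(−5.79/10) = 0.2636
Friis cascade:
  F = 1.714 + (2.924 − 1)/0.5834 + (3.793 − 1)/29.24 = 5.107
NF = 10 log₁₀(5.107) = 7.08 dB

7.08 dB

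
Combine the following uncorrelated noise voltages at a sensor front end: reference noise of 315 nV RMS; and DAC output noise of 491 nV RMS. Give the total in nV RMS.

583 nV

Uncorrelated sources add in power (mean-square): V_tot = √(ΣV_i²)
V_tot = √[(3.15×10⁻⁷)² + (4.91×10⁻⁷)²] = 5.83×10⁻⁷ V = 583 nV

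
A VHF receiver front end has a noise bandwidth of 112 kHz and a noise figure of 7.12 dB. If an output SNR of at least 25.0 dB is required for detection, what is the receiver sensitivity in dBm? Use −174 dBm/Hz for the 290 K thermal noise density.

−91.4 dBm

Sensitivity = −174 + 10 log₁₀(B) + NF + SNR_min
= −174 + 50.49 + 7.12 + 25.0
= −91.39 dBm → −91.4 dBm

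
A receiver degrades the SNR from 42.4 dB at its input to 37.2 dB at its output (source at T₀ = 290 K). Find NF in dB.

NF (dB) = SNR_in(dB) − SNR_out(dB) when the source is at T₀
NF = 42.4 − 37.2 = 5.2 dB

5.2 dB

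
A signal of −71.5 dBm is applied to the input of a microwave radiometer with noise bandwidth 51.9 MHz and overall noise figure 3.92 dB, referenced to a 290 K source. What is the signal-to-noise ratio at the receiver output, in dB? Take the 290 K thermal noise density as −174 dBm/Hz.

Noise floor: N = −174 + 10 log₁₀(B) + NF
10 log₁₀(5.19×10⁷) = 77.15 dB
N = −174 + 77.15 + 3.92 = −92.93 dBm
SNR = P_sig − N = −71.5 − (−92.93) = 21.43 dB → 21.4 dB

21.4 dB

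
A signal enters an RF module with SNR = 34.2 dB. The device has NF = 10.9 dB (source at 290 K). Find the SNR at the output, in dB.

23.3 dB

By definition F = SNR_in/SNR_out, so in dB: SNR_out = SNR_in − NF
SNR_out = 34.2 − 10.9 = 23.3 dB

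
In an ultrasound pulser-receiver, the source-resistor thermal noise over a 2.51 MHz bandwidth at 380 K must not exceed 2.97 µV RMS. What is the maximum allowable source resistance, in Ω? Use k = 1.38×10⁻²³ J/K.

Johnson–Nyquist: V_n = √(4kTRB) ⇒ R = V_n² / (4kTB)
4kTB = 4 × 1.38×10⁻²³ × 380 × 2.51×10⁶ = 5.26×10⁻¹⁴
R = (2.97×10⁻⁶)² / 5.26×10⁻¹⁴ = 1.68×10² Ω = 168 Ω

168 Ω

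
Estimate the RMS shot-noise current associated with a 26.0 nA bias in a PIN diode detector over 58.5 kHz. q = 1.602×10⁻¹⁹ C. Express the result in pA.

22.1 pA

I_n = √(2qI·B)
2qI·B = 2 × 1.602×10⁻¹⁹ × 2.60×10⁻⁸ × 5.85×10⁴ = 4.87×10⁻²² A²
I_n = √(4.87×10⁻²²) = 2.21×10⁻¹¹ A = 22.1 pA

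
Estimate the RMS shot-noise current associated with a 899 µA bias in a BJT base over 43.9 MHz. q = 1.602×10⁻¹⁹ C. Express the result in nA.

I_n = √(2qI·B)
2qI·B = 2 × 1.602×10⁻¹⁹ × 8.99×10⁻⁴ × 4.39×10⁷ = 1.26×10⁻¹⁴ A²
I_n = √(1.26×10⁻¹⁴) = 1.12×10⁻⁷ A = 112 nA

112 nA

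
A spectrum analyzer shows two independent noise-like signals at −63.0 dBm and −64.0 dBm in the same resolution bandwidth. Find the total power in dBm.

−60.5 dBm

Convert to linear, add, convert back:
P₁ = 5.01×10⁻¹⁰ W, P₂ = 3.98×10⁻¹⁰ W
P_tot = 8.99×10⁻¹⁰ W → 10 log₁₀(P_tot / 10⁻³) = −60.5 dBm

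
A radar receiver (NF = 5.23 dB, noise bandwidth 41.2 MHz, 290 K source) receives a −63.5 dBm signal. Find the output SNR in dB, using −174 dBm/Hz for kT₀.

Noise floor: N = −174 + 10 log₁₀(B) + NF
10 log₁₀(4.12×10⁷) = 76.15 dB
N = −174 + 76.15 + 5.23 = −92.62 dBm
SNR = P_sig − N = −63.5 − (−92.62) = 29.12 dB → 29.1 dB

29.1 dB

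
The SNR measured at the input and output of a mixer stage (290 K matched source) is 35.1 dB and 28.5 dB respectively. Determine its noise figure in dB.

6.6 dB

NF (dB) = SNR_in(dB) − SNR_out(dB) when the source is at T₀
NF = 35.1 − 28.5 = 6.6 dB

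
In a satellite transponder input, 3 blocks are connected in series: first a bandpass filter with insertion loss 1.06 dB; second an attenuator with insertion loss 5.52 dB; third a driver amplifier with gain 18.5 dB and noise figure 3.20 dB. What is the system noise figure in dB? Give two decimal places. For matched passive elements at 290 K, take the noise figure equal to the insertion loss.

9.78 dB

Convert to linear (a loss of L dB is a gain of −L dB): F_i = 10^(NF_i/10), G_i = 10^(G_i,dB/10)
  Stage 1: F_1 = 10^(1.06/10) = 1.276, G_1 = 10^(−1.06/10) = 0.7834
  Stage 2: F_2 = 10^(5.52/10) = 3.565, G_2 = 10^(−5.52/10) = 0.2805
  Stage 3: F_3 = 10^(3.20/10) = 2.089, G_3 = 10^(18.5/10) = 70.79
Friis cascade:
  F = 1.276 + (3.565 − 1)/0.7834 + (2.089 − 1)/0.2198 = 9.506
NF = 10 log₁₀(9.506) = 9.78 dB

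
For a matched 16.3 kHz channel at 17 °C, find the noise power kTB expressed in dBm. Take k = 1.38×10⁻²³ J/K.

T = 17 °C + 273.15 = 290.15 K
P_n = kTB = 1.38×10⁻²³ × 290.15 × 1.63×10⁴ = 6.53×10⁻¹⁷ W
In dBm: 10 log₁₀(6.53×10⁻¹⁷ / 10⁻³) = −131.9 dBm

−131.9 dBm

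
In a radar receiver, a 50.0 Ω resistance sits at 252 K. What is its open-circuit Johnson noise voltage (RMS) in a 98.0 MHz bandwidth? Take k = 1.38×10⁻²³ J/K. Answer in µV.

8.26 µV

V_n = √(4kTRB)
4kTRB = 4 × 1.38×10⁻²³ × 252 × 5.00×10¹ × 9.80×10⁷ = 6.82×10⁻¹¹ V²
V_n = √(6.82×10⁻¹¹) = 8.26×10⁻⁶ V = 8.26 µV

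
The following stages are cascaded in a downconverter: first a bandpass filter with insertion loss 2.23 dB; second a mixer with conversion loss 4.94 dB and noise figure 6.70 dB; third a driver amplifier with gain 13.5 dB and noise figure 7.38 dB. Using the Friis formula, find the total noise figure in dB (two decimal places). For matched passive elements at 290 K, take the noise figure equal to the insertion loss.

14.93 dB

Convert to linear (a loss of L dB is a gain of −L dB): F_i = 10^(NF_i/10), G_i = 10^(G_i,dB/10)
  Stage 1: F_1 = 10^(2.23/10) = 1.671, G_1 = 10^(−2.23/10) = 0.5984
  Stage 2: F_2 = 10^(6.70/10) = 4.677, G_2 = 10^(−4.94/10) = 0.3206
  Stage 3: F_3 = 10^(7.38/10) = 5.470, G_3 = 10^(13.5/10) = 22.39
Friis cascade:
  F = 1.671 + (4.677 − 1)/0.5984 + (5.470 − 1)/0.1919 = 31.11
NF = 10 log₁₀(31.11) = 14.93 dB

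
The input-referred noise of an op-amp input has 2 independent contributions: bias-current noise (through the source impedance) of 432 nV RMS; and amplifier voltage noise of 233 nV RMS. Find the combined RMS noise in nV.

Uncorrelated sources add in power (mean-square): V_tot = √(ΣV_i²)
V_tot = √[(4.32×10⁻⁷)² + (2.33×10⁻⁷)²] = 4.91×10⁻⁷ V = 491 nV

491 nV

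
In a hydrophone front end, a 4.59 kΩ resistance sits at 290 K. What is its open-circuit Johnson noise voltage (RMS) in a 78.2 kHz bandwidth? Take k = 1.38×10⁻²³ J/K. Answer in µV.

V_n = √(4kTRB)
4kTRB = 4 × 1.38×10⁻²³ × 290 × 4.59×10³ × 7.82×10⁴ = 5.75×10⁻¹² V²
V_n = √(5.75×10⁻¹²) = 2.40×10⁻⁶ V = 2.40 µV

2.40 µV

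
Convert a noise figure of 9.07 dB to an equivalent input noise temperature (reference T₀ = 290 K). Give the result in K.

2051 K

F = 10^(9.07/10) = 8.07235
T_e = (F − 1)·T₀ = (8.07235 − 1) × 290 = 2051 K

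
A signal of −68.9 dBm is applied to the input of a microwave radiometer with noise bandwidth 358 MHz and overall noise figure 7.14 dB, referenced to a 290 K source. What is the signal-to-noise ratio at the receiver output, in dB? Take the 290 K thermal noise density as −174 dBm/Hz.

Noise floor: N = −174 + 10 log₁₀(B) + NF
10 log₁₀(3.58×10⁸) = 85.54 dB
N = −174 + 85.54 + 7.14 = −81.32 dBm
SNR = P_sig − N = −68.9 − (−81.32) = 12.42 dB → 12.4 dB

12.4 dB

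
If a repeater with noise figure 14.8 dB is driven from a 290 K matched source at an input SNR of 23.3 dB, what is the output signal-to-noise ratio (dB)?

By definition F = SNR_in/SNR_out, so in dB: SNR_out = SNR_in − NF
SNR_out = 23.3 − 14.8 = 8.5 dB

8.5 dB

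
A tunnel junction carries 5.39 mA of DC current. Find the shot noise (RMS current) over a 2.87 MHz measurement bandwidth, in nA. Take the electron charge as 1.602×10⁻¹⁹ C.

70.4 nA

I_n = √(2qI·B)
2qI·B = 2 × 1.602×10⁻¹⁹ × 5.39×10⁻³ × 2.87×10⁶ = 4.96×10⁻¹⁵ A²
I_n = √(4.96×10⁻¹⁵) = 7.04×10⁻⁸ A = 70.4 nA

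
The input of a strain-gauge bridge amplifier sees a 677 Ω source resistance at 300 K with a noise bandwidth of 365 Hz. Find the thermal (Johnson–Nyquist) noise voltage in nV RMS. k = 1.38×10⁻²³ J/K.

64.0 nV

V_n = √(4kTRB)
4kTRB = 4 × 1.38×10⁻²³ × 300 × 6.77×10² × 3.65×10² = 4.09×10⁻¹⁵ V²
V_n = √(4.09×10⁻¹⁵) = 6.40×10⁻⁸ V = 64.0 nV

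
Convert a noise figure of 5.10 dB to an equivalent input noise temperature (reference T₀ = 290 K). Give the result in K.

F = 10^(5.10/10) = 3.23594
T_e = (F − 1)·T₀ = (3.23594 − 1) × 290 = 648 K

648 K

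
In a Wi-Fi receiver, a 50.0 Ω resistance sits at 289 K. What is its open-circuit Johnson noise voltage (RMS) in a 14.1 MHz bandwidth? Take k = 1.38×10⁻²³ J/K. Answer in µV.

3.35 µV

V_n = √(4kTRB)
4kTRB = 4 × 1.38×10⁻²³ × 289 × 5.00×10¹ × 1.41×10⁷ = 1.12×10⁻¹¹ V²
V_n = √(1.12×10⁻¹¹) = 3.35×10⁻⁶ V = 3.35 µV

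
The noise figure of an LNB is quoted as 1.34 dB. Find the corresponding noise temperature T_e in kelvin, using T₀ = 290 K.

105 K

F = 10^(1.34/10) = 1.36144
T_e = (F − 1)·T₀ = (1.36144 − 1) × 290 = 105 K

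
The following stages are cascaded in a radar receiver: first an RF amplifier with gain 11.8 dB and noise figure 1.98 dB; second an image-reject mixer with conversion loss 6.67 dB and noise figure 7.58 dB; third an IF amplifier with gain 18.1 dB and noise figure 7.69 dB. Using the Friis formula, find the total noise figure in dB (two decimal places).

5.30 dB

Convert to linear (a loss of L dB is a gain of −L dB): F_i = 10^(NF_i/10), G_i = 10^(G_i,dB/10)
  Stage 1: F_1 = 10^(1.98/10) = 1.578, G_1 = 10^(11.8/10) = 15.14
  Stage 2: F_2 = 10^(7.58/10) = 5.728, G_2 = 10^(−6.67/10) = 0.2153
  Stage 3: F_3 = 10^(7.69/10) = 5.875, G_3 = 10^(18.1/10) = 64.57
Friis cascade:
  F = 1.578 + (5.728 − 1)/15.14 + (5.875 − 1)/3.258 = 3.386
NF = 10 log₁₀(3.386) = 5.30 dB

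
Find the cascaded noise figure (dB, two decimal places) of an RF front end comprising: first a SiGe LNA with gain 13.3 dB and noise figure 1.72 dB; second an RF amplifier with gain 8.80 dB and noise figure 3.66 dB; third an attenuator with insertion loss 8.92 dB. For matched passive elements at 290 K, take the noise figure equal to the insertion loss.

2.01 dB

Convert to linear (a loss of L dB is a gain of −L dB): F_i = 10^(NF_i/10), G_i = 10^(G_i,dB/10)
  Stage 1: F_1 = 10^(1.72/10) = 1.486, G_1 = 10^(13.3/10) = 21.38
  Stage 2: F_2 = 10^(3.66/10) = 2.323, G_2 = 10^(8.80/10) = 7.586
  Stage 3: F_3 = 10^(8.92/10) = 7.798, G_3 = 10^(−8.92/10) = 0.1282
Friis cascade:
  F = 1.486 + (2.323 − 1)/21.38 + (7.798 − 1)/162.2 = 1.590
NF = 10 log₁₀(1.590) = 2.01 dB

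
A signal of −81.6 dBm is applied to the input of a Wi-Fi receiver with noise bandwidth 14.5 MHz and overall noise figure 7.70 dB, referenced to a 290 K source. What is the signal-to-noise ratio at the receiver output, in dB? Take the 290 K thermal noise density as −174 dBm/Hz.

Noise floor: N = −174 + 10 log₁₀(B) + NF
10 log₁₀(1.45×10⁷) = 71.61 dB
N = −174 + 71.61 + 7.70 = −94.69 dBm
SNR = P_sig − N = −81.6 − (−94.69) = 13.09 dB → 13.1 dB

13.1 dB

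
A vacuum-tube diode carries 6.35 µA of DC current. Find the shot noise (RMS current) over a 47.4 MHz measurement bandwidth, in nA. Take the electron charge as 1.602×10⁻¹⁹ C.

I_n = √(2qI·B)
2qI·B = 2 × 1.602×10⁻¹⁹ × 6.35×10⁻⁶ × 4.74×10⁷ = 9.64×10⁻¹⁷ A²
I_n = √(9.64×10⁻¹⁷) = 9.82×10⁻⁹ A = 9.82 nA

9.82 nA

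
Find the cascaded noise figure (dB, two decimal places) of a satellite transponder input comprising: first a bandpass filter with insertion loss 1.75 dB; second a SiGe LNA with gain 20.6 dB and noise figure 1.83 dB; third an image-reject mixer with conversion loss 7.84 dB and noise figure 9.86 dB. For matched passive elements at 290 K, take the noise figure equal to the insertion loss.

3.79 dB

Convert to linear (a loss of L dB is a gain of −L dB): F_i = 10^(NF_i/10), G_i = 10^(G_i,dB/10)
  Stage 1: F_1 = 10^(1.75/10) = 1.496, G_1 = 10^(−1.75/10) = 0.6683
  Stage 2: F_2 = 10^(1.83/10) = 1.524, G_2 = 10^(20.6/10) = 114.8
  Stage 3: F_3 = 10^(9.86/10) = 9.683, G_3 = 10^(−7.84/10) = 0.1644
Friis cascade:
  F = 1.496 + (1.524 − 1)/0.6683 + (9.683 − 1)/76.74 = 2.393
NF = 10 log₁₀(2.393) = 3.79 dB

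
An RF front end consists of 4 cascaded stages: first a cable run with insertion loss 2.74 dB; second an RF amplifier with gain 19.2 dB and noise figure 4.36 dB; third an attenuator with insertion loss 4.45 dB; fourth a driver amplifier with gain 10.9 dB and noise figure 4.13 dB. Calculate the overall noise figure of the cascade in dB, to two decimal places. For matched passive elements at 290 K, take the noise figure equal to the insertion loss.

Convert to linear (a loss of L dB is a gain of −L dB): F_i = 10^(NF_i/10), G_i = 10^(G_i,dB/10)
  Stage 1: F_1 = 10^(2.74/10) = 1.879, G_1 = 10^(−2.74/10) = 0.5321
  Stage 2: F_2 = 10^(4.36/10) = 2.729, G_2 = 10^(19.2/10) = 83.18
  Stage 3: F_3 = 10^(4.45/10) = 2.786, G_3 = 10^(−4.45/10) = 0.3589
  Stage 4: F_4 = 10^(4.13/10) = 2.588, G_4 = 10^(10.9/10) = 12.30
Friis cascade:
  F = 1.879 + (2.729 − 1)/0.5321 + (2.786 − 1)/44.26 + (2.588 − 1)/15.89 = 5.269
NF = 10 log₁₀(5.269) = 7.22 dB

7.22 dB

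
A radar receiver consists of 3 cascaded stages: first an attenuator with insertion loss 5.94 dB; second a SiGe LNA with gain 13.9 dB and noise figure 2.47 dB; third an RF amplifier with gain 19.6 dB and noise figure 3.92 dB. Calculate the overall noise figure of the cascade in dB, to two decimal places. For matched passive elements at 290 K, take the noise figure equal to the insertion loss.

Convert to linear (a loss of L dB is a gain of −L dB): F_i = 10^(NF_i/10), G_i = 10^(G_i,dB/10)
  Stage 1: F_1 = 10^(5.94/10) = 3.926, G_1 = 10^(−5.94/10) = 0.2547
  Stage 2: F_2 = 10^(2.47/10) = 1.766, G_2 = 10^(13.9/10) = 24.55
  Stage 3: F_3 = 10^(3.92/10) = 2.466, G_3 = 10^(19.6/10) = 91.20
Friis cascade:
  F = 3.926 + (1.766 − 1)/0.2547 + (2.466 − 1)/6.252 = 7.169
NF = 10 log₁₀(7.169) = 8.55 dB

8.55 dB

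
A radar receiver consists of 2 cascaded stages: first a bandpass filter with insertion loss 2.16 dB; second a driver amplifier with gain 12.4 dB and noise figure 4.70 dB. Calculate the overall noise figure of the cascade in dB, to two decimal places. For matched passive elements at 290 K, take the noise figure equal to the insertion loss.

Convert to linear (a loss of L dB is a gain of −L dB): F_i = 10^(NF_i/10), G_i = 10^(G_i,dB/10)
  Stage 1: F_1 = 10^(2.16/10) = 1.644, G_1 = 10^(−2.16/10) = 0.6081
  Stage 2: F_2 = 10^(4.70/10) = 2.951, G_2 = 10^(12.4/10) = 17.38
Friis cascade:
  F = 1.644 + (2.951 − 1)/0.6081 = 4.853
NF = 10 log₁₀(4.853) = 6.86 dB

6.86 dB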